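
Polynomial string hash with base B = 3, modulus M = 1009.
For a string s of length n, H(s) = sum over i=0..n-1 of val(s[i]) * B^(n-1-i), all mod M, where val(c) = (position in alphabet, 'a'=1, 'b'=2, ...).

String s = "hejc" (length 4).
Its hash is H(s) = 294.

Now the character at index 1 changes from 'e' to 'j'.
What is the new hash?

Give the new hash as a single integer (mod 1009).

Answer: 339

Derivation:
val('e') = 5, val('j') = 10
Position k = 1, exponent = n-1-k = 2
B^2 mod M = 3^2 mod 1009 = 9
Delta = (10 - 5) * 9 mod 1009 = 45
New hash = (294 + 45) mod 1009 = 339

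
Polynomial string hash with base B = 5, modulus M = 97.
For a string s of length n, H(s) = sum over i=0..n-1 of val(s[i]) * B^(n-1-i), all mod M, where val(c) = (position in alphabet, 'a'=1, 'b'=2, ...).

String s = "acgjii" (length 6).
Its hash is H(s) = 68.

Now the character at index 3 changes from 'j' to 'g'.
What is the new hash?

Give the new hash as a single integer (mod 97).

val('j') = 10, val('g') = 7
Position k = 3, exponent = n-1-k = 2
B^2 mod M = 5^2 mod 97 = 25
Delta = (7 - 10) * 25 mod 97 = 22
New hash = (68 + 22) mod 97 = 90

Answer: 90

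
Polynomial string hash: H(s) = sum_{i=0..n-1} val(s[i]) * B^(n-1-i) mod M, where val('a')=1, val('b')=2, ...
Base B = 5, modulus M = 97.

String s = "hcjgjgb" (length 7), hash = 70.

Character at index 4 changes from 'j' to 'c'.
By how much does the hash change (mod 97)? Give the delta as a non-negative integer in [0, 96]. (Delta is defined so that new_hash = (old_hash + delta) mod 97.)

Delta formula: (val(new) - val(old)) * B^(n-1-k) mod M
  val('c') - val('j') = 3 - 10 = -7
  B^(n-1-k) = 5^2 mod 97 = 25
  Delta = -7 * 25 mod 97 = 19

Answer: 19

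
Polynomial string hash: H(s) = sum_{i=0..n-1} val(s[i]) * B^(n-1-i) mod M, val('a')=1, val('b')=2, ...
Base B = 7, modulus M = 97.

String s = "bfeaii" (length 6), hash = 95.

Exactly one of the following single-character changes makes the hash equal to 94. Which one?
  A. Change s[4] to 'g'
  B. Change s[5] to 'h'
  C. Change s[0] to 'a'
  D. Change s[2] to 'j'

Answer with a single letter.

Option A: s[4]='i'->'g', delta=(7-9)*7^1 mod 97 = 83, hash=95+83 mod 97 = 81
Option B: s[5]='i'->'h', delta=(8-9)*7^0 mod 97 = 96, hash=95+96 mod 97 = 94 <-- target
Option C: s[0]='b'->'a', delta=(1-2)*7^5 mod 97 = 71, hash=95+71 mod 97 = 69
Option D: s[2]='e'->'j', delta=(10-5)*7^3 mod 97 = 66, hash=95+66 mod 97 = 64

Answer: B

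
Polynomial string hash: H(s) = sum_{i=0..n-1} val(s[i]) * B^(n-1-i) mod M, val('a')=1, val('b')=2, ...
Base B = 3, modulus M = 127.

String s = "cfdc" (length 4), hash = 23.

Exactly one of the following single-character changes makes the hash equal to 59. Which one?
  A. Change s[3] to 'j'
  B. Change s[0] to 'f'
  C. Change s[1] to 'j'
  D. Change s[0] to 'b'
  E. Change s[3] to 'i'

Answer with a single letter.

Option A: s[3]='c'->'j', delta=(10-3)*3^0 mod 127 = 7, hash=23+7 mod 127 = 30
Option B: s[0]='c'->'f', delta=(6-3)*3^3 mod 127 = 81, hash=23+81 mod 127 = 104
Option C: s[1]='f'->'j', delta=(10-6)*3^2 mod 127 = 36, hash=23+36 mod 127 = 59 <-- target
Option D: s[0]='c'->'b', delta=(2-3)*3^3 mod 127 = 100, hash=23+100 mod 127 = 123
Option E: s[3]='c'->'i', delta=(9-3)*3^0 mod 127 = 6, hash=23+6 mod 127 = 29

Answer: C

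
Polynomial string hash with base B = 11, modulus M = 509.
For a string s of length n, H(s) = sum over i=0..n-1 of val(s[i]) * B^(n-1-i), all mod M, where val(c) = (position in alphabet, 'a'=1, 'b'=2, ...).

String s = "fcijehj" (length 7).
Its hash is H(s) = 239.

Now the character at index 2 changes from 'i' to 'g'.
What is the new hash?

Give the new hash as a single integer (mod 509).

Answer: 479

Derivation:
val('i') = 9, val('g') = 7
Position k = 2, exponent = n-1-k = 4
B^4 mod M = 11^4 mod 509 = 389
Delta = (7 - 9) * 389 mod 509 = 240
New hash = (239 + 240) mod 509 = 479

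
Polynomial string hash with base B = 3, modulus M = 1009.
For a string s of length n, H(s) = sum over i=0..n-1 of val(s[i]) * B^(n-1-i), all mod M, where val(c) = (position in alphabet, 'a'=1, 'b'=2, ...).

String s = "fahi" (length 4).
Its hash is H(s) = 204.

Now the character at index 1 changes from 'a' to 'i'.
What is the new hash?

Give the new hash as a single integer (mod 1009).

val('a') = 1, val('i') = 9
Position k = 1, exponent = n-1-k = 2
B^2 mod M = 3^2 mod 1009 = 9
Delta = (9 - 1) * 9 mod 1009 = 72
New hash = (204 + 72) mod 1009 = 276

Answer: 276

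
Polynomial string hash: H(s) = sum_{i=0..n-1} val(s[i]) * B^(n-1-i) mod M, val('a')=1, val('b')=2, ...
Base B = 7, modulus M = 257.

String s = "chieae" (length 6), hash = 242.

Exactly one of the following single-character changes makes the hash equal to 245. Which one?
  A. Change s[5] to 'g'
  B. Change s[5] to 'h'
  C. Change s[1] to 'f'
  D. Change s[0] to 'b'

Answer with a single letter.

Option A: s[5]='e'->'g', delta=(7-5)*7^0 mod 257 = 2, hash=242+2 mod 257 = 244
Option B: s[5]='e'->'h', delta=(8-5)*7^0 mod 257 = 3, hash=242+3 mod 257 = 245 <-- target
Option C: s[1]='h'->'f', delta=(6-8)*7^4 mod 257 = 81, hash=242+81 mod 257 = 66
Option D: s[0]='c'->'b', delta=(2-3)*7^5 mod 257 = 155, hash=242+155 mod 257 = 140

Answer: B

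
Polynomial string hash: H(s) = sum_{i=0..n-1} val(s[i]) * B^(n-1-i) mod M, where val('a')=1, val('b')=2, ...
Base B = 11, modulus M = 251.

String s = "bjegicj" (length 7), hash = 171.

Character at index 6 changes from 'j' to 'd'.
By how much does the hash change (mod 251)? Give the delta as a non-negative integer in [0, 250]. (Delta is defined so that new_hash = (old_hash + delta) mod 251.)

Answer: 245

Derivation:
Delta formula: (val(new) - val(old)) * B^(n-1-k) mod M
  val('d') - val('j') = 4 - 10 = -6
  B^(n-1-k) = 11^0 mod 251 = 1
  Delta = -6 * 1 mod 251 = 245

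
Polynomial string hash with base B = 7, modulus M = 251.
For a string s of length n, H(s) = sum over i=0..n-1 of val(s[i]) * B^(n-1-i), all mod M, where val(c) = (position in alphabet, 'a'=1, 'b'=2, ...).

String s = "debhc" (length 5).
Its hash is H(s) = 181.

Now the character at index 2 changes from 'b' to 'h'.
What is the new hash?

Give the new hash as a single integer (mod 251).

val('b') = 2, val('h') = 8
Position k = 2, exponent = n-1-k = 2
B^2 mod M = 7^2 mod 251 = 49
Delta = (8 - 2) * 49 mod 251 = 43
New hash = (181 + 43) mod 251 = 224

Answer: 224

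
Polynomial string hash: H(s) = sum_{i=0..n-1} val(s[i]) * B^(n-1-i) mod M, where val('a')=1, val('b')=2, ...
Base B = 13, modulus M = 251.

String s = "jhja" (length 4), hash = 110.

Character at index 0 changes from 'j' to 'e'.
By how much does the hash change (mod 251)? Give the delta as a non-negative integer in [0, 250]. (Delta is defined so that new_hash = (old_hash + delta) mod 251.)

Answer: 59

Derivation:
Delta formula: (val(new) - val(old)) * B^(n-1-k) mod M
  val('e') - val('j') = 5 - 10 = -5
  B^(n-1-k) = 13^3 mod 251 = 189
  Delta = -5 * 189 mod 251 = 59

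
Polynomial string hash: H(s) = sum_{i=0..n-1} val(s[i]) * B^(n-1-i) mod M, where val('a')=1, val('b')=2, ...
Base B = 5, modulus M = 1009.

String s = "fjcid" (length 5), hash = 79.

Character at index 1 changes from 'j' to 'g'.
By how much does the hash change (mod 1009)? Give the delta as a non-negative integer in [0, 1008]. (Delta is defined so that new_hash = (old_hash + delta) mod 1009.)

Delta formula: (val(new) - val(old)) * B^(n-1-k) mod M
  val('g') - val('j') = 7 - 10 = -3
  B^(n-1-k) = 5^3 mod 1009 = 125
  Delta = -3 * 125 mod 1009 = 634

Answer: 634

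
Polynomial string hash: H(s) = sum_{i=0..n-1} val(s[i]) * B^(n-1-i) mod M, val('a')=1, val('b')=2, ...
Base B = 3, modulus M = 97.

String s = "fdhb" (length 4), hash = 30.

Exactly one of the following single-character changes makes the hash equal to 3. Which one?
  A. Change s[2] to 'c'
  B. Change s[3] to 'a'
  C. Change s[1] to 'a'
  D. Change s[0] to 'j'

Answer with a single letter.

Answer: C

Derivation:
Option A: s[2]='h'->'c', delta=(3-8)*3^1 mod 97 = 82, hash=30+82 mod 97 = 15
Option B: s[3]='b'->'a', delta=(1-2)*3^0 mod 97 = 96, hash=30+96 mod 97 = 29
Option C: s[1]='d'->'a', delta=(1-4)*3^2 mod 97 = 70, hash=30+70 mod 97 = 3 <-- target
Option D: s[0]='f'->'j', delta=(10-6)*3^3 mod 97 = 11, hash=30+11 mod 97 = 41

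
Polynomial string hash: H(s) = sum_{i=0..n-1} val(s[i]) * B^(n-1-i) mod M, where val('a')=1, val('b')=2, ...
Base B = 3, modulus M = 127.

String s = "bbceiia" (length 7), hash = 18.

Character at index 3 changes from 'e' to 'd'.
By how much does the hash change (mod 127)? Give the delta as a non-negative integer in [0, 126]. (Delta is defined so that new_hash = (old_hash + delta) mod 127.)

Delta formula: (val(new) - val(old)) * B^(n-1-k) mod M
  val('d') - val('e') = 4 - 5 = -1
  B^(n-1-k) = 3^3 mod 127 = 27
  Delta = -1 * 27 mod 127 = 100

Answer: 100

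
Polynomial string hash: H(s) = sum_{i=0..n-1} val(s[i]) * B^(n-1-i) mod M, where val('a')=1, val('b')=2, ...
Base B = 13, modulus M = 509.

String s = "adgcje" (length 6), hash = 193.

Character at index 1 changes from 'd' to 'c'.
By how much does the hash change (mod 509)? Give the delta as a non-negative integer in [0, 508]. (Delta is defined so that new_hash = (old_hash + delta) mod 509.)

Answer: 452

Derivation:
Delta formula: (val(new) - val(old)) * B^(n-1-k) mod M
  val('c') - val('d') = 3 - 4 = -1
  B^(n-1-k) = 13^4 mod 509 = 57
  Delta = -1 * 57 mod 509 = 452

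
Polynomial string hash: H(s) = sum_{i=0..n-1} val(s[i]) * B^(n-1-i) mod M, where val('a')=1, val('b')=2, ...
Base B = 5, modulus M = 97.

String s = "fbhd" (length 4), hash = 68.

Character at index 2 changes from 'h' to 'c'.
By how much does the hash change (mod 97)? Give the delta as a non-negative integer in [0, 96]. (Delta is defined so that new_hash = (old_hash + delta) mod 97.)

Delta formula: (val(new) - val(old)) * B^(n-1-k) mod M
  val('c') - val('h') = 3 - 8 = -5
  B^(n-1-k) = 5^1 mod 97 = 5
  Delta = -5 * 5 mod 97 = 72

Answer: 72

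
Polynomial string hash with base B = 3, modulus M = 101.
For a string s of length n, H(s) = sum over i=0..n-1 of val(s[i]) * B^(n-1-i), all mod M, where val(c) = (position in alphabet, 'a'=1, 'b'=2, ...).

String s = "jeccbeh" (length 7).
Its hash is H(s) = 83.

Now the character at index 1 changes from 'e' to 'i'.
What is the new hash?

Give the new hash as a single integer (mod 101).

Answer: 45

Derivation:
val('e') = 5, val('i') = 9
Position k = 1, exponent = n-1-k = 5
B^5 mod M = 3^5 mod 101 = 41
Delta = (9 - 5) * 41 mod 101 = 63
New hash = (83 + 63) mod 101 = 45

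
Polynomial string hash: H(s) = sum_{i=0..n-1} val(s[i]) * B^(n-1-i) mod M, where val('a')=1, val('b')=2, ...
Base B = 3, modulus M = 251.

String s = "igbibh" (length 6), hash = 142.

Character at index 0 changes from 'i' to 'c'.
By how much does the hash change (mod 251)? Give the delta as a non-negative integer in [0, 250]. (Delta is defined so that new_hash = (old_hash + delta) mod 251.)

Answer: 48

Derivation:
Delta formula: (val(new) - val(old)) * B^(n-1-k) mod M
  val('c') - val('i') = 3 - 9 = -6
  B^(n-1-k) = 3^5 mod 251 = 243
  Delta = -6 * 243 mod 251 = 48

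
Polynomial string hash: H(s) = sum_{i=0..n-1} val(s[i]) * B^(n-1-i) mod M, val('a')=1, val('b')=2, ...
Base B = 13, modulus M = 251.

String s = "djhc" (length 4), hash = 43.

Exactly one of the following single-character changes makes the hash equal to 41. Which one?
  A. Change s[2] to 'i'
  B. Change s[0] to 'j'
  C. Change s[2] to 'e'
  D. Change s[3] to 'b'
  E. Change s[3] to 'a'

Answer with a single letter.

Answer: E

Derivation:
Option A: s[2]='h'->'i', delta=(9-8)*13^1 mod 251 = 13, hash=43+13 mod 251 = 56
Option B: s[0]='d'->'j', delta=(10-4)*13^3 mod 251 = 130, hash=43+130 mod 251 = 173
Option C: s[2]='h'->'e', delta=(5-8)*13^1 mod 251 = 212, hash=43+212 mod 251 = 4
Option D: s[3]='c'->'b', delta=(2-3)*13^0 mod 251 = 250, hash=43+250 mod 251 = 42
Option E: s[3]='c'->'a', delta=(1-3)*13^0 mod 251 = 249, hash=43+249 mod 251 = 41 <-- target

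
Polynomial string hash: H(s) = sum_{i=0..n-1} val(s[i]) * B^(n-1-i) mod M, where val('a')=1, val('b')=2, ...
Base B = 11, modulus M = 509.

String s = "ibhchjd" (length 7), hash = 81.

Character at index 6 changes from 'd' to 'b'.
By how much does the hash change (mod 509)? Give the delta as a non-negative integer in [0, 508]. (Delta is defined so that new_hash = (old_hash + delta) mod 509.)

Delta formula: (val(new) - val(old)) * B^(n-1-k) mod M
  val('b') - val('d') = 2 - 4 = -2
  B^(n-1-k) = 11^0 mod 509 = 1
  Delta = -2 * 1 mod 509 = 507

Answer: 507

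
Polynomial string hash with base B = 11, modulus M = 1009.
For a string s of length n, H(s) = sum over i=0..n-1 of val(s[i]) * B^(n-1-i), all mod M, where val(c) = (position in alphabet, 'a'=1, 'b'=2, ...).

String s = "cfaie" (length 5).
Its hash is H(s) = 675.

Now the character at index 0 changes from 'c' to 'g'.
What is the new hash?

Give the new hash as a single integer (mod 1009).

val('c') = 3, val('g') = 7
Position k = 0, exponent = n-1-k = 4
B^4 mod M = 11^4 mod 1009 = 515
Delta = (7 - 3) * 515 mod 1009 = 42
New hash = (675 + 42) mod 1009 = 717

Answer: 717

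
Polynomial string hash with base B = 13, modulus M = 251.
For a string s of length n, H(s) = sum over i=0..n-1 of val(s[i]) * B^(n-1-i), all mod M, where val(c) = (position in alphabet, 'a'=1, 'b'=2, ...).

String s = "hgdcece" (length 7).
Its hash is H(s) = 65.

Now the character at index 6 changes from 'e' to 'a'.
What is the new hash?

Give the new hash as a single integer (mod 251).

Answer: 61

Derivation:
val('e') = 5, val('a') = 1
Position k = 6, exponent = n-1-k = 0
B^0 mod M = 13^0 mod 251 = 1
Delta = (1 - 5) * 1 mod 251 = 247
New hash = (65 + 247) mod 251 = 61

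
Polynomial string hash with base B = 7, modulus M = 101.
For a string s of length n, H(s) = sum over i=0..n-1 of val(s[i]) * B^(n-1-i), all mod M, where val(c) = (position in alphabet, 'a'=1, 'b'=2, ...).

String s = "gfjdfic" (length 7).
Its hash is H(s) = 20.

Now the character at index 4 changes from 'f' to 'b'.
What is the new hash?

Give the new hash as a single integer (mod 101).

val('f') = 6, val('b') = 2
Position k = 4, exponent = n-1-k = 2
B^2 mod M = 7^2 mod 101 = 49
Delta = (2 - 6) * 49 mod 101 = 6
New hash = (20 + 6) mod 101 = 26

Answer: 26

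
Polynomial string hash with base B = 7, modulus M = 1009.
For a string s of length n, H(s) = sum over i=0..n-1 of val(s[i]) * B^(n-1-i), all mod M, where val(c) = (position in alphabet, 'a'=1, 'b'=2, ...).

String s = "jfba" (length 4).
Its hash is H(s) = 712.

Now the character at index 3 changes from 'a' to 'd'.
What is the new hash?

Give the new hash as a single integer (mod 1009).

Answer: 715

Derivation:
val('a') = 1, val('d') = 4
Position k = 3, exponent = n-1-k = 0
B^0 mod M = 7^0 mod 1009 = 1
Delta = (4 - 1) * 1 mod 1009 = 3
New hash = (712 + 3) mod 1009 = 715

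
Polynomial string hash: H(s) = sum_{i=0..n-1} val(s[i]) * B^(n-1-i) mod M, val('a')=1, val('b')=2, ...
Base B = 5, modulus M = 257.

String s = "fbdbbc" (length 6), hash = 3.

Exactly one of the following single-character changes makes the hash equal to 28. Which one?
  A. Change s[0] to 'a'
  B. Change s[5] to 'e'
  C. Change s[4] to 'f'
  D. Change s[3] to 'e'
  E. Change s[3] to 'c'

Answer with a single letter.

Option A: s[0]='f'->'a', delta=(1-6)*5^5 mod 257 = 52, hash=3+52 mod 257 = 55
Option B: s[5]='c'->'e', delta=(5-3)*5^0 mod 257 = 2, hash=3+2 mod 257 = 5
Option C: s[4]='b'->'f', delta=(6-2)*5^1 mod 257 = 20, hash=3+20 mod 257 = 23
Option D: s[3]='b'->'e', delta=(5-2)*5^2 mod 257 = 75, hash=3+75 mod 257 = 78
Option E: s[3]='b'->'c', delta=(3-2)*5^2 mod 257 = 25, hash=3+25 mod 257 = 28 <-- target

Answer: E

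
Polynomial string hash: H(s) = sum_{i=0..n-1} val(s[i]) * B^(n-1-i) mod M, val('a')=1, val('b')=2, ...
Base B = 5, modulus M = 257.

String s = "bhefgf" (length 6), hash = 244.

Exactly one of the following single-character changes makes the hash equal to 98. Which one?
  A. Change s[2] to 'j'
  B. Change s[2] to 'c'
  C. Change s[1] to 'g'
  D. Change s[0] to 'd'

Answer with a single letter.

Option A: s[2]='e'->'j', delta=(10-5)*5^3 mod 257 = 111, hash=244+111 mod 257 = 98 <-- target
Option B: s[2]='e'->'c', delta=(3-5)*5^3 mod 257 = 7, hash=244+7 mod 257 = 251
Option C: s[1]='h'->'g', delta=(7-8)*5^4 mod 257 = 146, hash=244+146 mod 257 = 133
Option D: s[0]='b'->'d', delta=(4-2)*5^5 mod 257 = 82, hash=244+82 mod 257 = 69

Answer: A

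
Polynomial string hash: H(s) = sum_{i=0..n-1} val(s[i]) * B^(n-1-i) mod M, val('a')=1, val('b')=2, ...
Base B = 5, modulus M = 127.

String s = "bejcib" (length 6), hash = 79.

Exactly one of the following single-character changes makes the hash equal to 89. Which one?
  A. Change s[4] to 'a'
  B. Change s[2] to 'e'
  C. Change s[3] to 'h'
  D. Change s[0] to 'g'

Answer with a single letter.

Answer: B

Derivation:
Option A: s[4]='i'->'a', delta=(1-9)*5^1 mod 127 = 87, hash=79+87 mod 127 = 39
Option B: s[2]='j'->'e', delta=(5-10)*5^3 mod 127 = 10, hash=79+10 mod 127 = 89 <-- target
Option C: s[3]='c'->'h', delta=(8-3)*5^2 mod 127 = 125, hash=79+125 mod 127 = 77
Option D: s[0]='b'->'g', delta=(7-2)*5^5 mod 127 = 4, hash=79+4 mod 127 = 83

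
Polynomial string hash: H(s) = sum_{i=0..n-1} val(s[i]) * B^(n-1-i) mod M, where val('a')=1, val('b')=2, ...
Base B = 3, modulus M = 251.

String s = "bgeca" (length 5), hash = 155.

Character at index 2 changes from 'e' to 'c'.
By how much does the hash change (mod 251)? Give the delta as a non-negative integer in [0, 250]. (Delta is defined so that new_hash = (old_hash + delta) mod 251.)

Delta formula: (val(new) - val(old)) * B^(n-1-k) mod M
  val('c') - val('e') = 3 - 5 = -2
  B^(n-1-k) = 3^2 mod 251 = 9
  Delta = -2 * 9 mod 251 = 233

Answer: 233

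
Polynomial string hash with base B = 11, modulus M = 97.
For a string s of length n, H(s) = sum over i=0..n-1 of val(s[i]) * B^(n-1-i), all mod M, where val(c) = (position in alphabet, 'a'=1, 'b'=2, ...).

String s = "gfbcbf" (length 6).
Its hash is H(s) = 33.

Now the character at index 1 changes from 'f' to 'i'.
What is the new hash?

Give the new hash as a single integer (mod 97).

Answer: 15

Derivation:
val('f') = 6, val('i') = 9
Position k = 1, exponent = n-1-k = 4
B^4 mod M = 11^4 mod 97 = 91
Delta = (9 - 6) * 91 mod 97 = 79
New hash = (33 + 79) mod 97 = 15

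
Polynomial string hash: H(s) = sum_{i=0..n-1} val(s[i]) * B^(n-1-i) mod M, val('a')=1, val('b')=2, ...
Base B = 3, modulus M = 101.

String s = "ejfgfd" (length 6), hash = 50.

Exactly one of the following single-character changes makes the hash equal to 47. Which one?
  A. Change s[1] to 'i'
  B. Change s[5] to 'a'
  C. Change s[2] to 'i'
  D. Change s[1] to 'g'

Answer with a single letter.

Option A: s[1]='j'->'i', delta=(9-10)*3^4 mod 101 = 20, hash=50+20 mod 101 = 70
Option B: s[5]='d'->'a', delta=(1-4)*3^0 mod 101 = 98, hash=50+98 mod 101 = 47 <-- target
Option C: s[2]='f'->'i', delta=(9-6)*3^3 mod 101 = 81, hash=50+81 mod 101 = 30
Option D: s[1]='j'->'g', delta=(7-10)*3^4 mod 101 = 60, hash=50+60 mod 101 = 9

Answer: B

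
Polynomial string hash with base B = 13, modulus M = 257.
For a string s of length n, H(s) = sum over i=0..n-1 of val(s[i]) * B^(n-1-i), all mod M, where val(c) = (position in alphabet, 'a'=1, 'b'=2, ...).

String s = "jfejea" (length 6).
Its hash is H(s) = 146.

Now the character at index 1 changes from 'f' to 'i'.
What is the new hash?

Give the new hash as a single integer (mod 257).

Answer: 248

Derivation:
val('f') = 6, val('i') = 9
Position k = 1, exponent = n-1-k = 4
B^4 mod M = 13^4 mod 257 = 34
Delta = (9 - 6) * 34 mod 257 = 102
New hash = (146 + 102) mod 257 = 248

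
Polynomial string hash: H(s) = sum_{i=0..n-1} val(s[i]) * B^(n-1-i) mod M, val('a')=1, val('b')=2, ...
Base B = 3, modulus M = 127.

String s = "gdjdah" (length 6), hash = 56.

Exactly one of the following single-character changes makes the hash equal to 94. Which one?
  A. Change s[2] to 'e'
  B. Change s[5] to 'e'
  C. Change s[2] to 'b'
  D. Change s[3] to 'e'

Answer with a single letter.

Answer: C

Derivation:
Option A: s[2]='j'->'e', delta=(5-10)*3^3 mod 127 = 119, hash=56+119 mod 127 = 48
Option B: s[5]='h'->'e', delta=(5-8)*3^0 mod 127 = 124, hash=56+124 mod 127 = 53
Option C: s[2]='j'->'b', delta=(2-10)*3^3 mod 127 = 38, hash=56+38 mod 127 = 94 <-- target
Option D: s[3]='d'->'e', delta=(5-4)*3^2 mod 127 = 9, hash=56+9 mod 127 = 65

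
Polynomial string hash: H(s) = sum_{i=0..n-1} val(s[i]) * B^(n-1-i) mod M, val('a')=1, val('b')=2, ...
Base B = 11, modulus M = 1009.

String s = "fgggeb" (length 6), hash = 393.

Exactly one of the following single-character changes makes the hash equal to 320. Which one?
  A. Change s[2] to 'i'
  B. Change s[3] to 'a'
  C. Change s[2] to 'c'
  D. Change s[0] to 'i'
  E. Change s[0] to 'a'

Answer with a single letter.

Answer: E

Derivation:
Option A: s[2]='g'->'i', delta=(9-7)*11^3 mod 1009 = 644, hash=393+644 mod 1009 = 28
Option B: s[3]='g'->'a', delta=(1-7)*11^2 mod 1009 = 283, hash=393+283 mod 1009 = 676
Option C: s[2]='g'->'c', delta=(3-7)*11^3 mod 1009 = 730, hash=393+730 mod 1009 = 114
Option D: s[0]='f'->'i', delta=(9-6)*11^5 mod 1009 = 851, hash=393+851 mod 1009 = 235
Option E: s[0]='f'->'a', delta=(1-6)*11^5 mod 1009 = 936, hash=393+936 mod 1009 = 320 <-- target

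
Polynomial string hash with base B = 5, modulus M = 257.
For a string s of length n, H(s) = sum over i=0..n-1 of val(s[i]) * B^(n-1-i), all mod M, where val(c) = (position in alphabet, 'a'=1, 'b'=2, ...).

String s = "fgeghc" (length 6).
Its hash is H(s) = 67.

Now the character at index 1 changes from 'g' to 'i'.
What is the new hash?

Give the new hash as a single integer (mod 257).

val('g') = 7, val('i') = 9
Position k = 1, exponent = n-1-k = 4
B^4 mod M = 5^4 mod 257 = 111
Delta = (9 - 7) * 111 mod 257 = 222
New hash = (67 + 222) mod 257 = 32

Answer: 32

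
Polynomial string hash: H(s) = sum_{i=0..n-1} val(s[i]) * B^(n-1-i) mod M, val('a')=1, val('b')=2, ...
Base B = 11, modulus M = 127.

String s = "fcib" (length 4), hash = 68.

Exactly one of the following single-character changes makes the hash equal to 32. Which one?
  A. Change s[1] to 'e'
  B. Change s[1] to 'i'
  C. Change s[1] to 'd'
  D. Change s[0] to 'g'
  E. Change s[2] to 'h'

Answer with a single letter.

Option A: s[1]='c'->'e', delta=(5-3)*11^2 mod 127 = 115, hash=68+115 mod 127 = 56
Option B: s[1]='c'->'i', delta=(9-3)*11^2 mod 127 = 91, hash=68+91 mod 127 = 32 <-- target
Option C: s[1]='c'->'d', delta=(4-3)*11^2 mod 127 = 121, hash=68+121 mod 127 = 62
Option D: s[0]='f'->'g', delta=(7-6)*11^3 mod 127 = 61, hash=68+61 mod 127 = 2
Option E: s[2]='i'->'h', delta=(8-9)*11^1 mod 127 = 116, hash=68+116 mod 127 = 57

Answer: B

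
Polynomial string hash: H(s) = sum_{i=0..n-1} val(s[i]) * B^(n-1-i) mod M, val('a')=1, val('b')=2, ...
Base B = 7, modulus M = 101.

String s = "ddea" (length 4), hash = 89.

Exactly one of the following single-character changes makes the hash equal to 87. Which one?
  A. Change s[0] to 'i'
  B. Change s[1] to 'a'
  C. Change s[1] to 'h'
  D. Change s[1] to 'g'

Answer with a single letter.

Answer: A

Derivation:
Option A: s[0]='d'->'i', delta=(9-4)*7^3 mod 101 = 99, hash=89+99 mod 101 = 87 <-- target
Option B: s[1]='d'->'a', delta=(1-4)*7^2 mod 101 = 55, hash=89+55 mod 101 = 43
Option C: s[1]='d'->'h', delta=(8-4)*7^2 mod 101 = 95, hash=89+95 mod 101 = 83
Option D: s[1]='d'->'g', delta=(7-4)*7^2 mod 101 = 46, hash=89+46 mod 101 = 34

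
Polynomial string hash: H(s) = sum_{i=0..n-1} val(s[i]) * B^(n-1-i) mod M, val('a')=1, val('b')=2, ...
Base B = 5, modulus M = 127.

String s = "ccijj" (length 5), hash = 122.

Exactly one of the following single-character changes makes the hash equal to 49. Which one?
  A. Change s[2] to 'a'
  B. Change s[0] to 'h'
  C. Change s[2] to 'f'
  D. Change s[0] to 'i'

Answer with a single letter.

Option A: s[2]='i'->'a', delta=(1-9)*5^2 mod 127 = 54, hash=122+54 mod 127 = 49 <-- target
Option B: s[0]='c'->'h', delta=(8-3)*5^4 mod 127 = 77, hash=122+77 mod 127 = 72
Option C: s[2]='i'->'f', delta=(6-9)*5^2 mod 127 = 52, hash=122+52 mod 127 = 47
Option D: s[0]='c'->'i', delta=(9-3)*5^4 mod 127 = 67, hash=122+67 mod 127 = 62

Answer: A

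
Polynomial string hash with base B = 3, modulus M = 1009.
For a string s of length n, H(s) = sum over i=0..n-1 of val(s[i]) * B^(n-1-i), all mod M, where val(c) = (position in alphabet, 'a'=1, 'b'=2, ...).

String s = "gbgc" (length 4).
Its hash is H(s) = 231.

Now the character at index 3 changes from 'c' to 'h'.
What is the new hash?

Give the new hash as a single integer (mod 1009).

val('c') = 3, val('h') = 8
Position k = 3, exponent = n-1-k = 0
B^0 mod M = 3^0 mod 1009 = 1
Delta = (8 - 3) * 1 mod 1009 = 5
New hash = (231 + 5) mod 1009 = 236

Answer: 236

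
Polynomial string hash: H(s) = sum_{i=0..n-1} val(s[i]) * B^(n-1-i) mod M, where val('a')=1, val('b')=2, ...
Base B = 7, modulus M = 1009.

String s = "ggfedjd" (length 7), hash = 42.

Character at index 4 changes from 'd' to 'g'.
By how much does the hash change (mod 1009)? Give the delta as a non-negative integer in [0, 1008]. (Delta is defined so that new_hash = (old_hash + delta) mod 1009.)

Answer: 147

Derivation:
Delta formula: (val(new) - val(old)) * B^(n-1-k) mod M
  val('g') - val('d') = 7 - 4 = 3
  B^(n-1-k) = 7^2 mod 1009 = 49
  Delta = 3 * 49 mod 1009 = 147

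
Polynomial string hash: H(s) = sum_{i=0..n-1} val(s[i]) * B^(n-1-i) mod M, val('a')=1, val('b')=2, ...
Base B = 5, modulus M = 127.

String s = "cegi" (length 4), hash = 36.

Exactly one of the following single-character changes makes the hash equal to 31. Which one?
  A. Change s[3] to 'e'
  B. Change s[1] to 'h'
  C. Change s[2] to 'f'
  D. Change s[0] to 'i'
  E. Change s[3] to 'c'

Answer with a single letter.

Answer: C

Derivation:
Option A: s[3]='i'->'e', delta=(5-9)*5^0 mod 127 = 123, hash=36+123 mod 127 = 32
Option B: s[1]='e'->'h', delta=(8-5)*5^2 mod 127 = 75, hash=36+75 mod 127 = 111
Option C: s[2]='g'->'f', delta=(6-7)*5^1 mod 127 = 122, hash=36+122 mod 127 = 31 <-- target
Option D: s[0]='c'->'i', delta=(9-3)*5^3 mod 127 = 115, hash=36+115 mod 127 = 24
Option E: s[3]='i'->'c', delta=(3-9)*5^0 mod 127 = 121, hash=36+121 mod 127 = 30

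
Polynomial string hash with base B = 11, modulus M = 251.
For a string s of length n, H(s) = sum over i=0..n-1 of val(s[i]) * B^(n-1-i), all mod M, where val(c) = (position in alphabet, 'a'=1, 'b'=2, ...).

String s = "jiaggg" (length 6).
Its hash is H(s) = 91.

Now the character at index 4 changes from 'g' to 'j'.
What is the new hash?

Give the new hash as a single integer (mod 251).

val('g') = 7, val('j') = 10
Position k = 4, exponent = n-1-k = 1
B^1 mod M = 11^1 mod 251 = 11
Delta = (10 - 7) * 11 mod 251 = 33
New hash = (91 + 33) mod 251 = 124

Answer: 124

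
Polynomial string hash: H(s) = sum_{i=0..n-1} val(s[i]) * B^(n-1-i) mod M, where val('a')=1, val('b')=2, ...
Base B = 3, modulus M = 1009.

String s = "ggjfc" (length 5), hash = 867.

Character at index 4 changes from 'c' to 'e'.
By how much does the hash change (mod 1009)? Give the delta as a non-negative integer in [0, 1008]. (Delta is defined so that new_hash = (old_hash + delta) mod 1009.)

Answer: 2

Derivation:
Delta formula: (val(new) - val(old)) * B^(n-1-k) mod M
  val('e') - val('c') = 5 - 3 = 2
  B^(n-1-k) = 3^0 mod 1009 = 1
  Delta = 2 * 1 mod 1009 = 2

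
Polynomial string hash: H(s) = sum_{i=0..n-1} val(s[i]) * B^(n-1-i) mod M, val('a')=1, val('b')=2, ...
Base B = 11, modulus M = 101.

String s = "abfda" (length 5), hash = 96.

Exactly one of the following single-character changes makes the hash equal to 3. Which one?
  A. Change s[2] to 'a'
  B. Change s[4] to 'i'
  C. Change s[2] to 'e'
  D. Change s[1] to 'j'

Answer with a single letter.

Option A: s[2]='f'->'a', delta=(1-6)*11^2 mod 101 = 1, hash=96+1 mod 101 = 97
Option B: s[4]='a'->'i', delta=(9-1)*11^0 mod 101 = 8, hash=96+8 mod 101 = 3 <-- target
Option C: s[2]='f'->'e', delta=(5-6)*11^2 mod 101 = 81, hash=96+81 mod 101 = 76
Option D: s[1]='b'->'j', delta=(10-2)*11^3 mod 101 = 43, hash=96+43 mod 101 = 38

Answer: B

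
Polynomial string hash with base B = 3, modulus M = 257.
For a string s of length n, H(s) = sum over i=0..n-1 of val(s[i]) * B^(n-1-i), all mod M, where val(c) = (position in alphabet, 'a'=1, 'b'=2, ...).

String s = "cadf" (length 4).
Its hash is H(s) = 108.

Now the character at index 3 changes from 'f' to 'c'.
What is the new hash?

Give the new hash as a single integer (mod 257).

val('f') = 6, val('c') = 3
Position k = 3, exponent = n-1-k = 0
B^0 mod M = 3^0 mod 257 = 1
Delta = (3 - 6) * 1 mod 257 = 254
New hash = (108 + 254) mod 257 = 105

Answer: 105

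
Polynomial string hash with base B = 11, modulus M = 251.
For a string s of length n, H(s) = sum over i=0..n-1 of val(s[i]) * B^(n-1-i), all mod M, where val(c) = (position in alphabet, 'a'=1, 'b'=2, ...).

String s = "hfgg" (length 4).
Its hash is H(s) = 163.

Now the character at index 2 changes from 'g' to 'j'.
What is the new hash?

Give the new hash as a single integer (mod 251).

val('g') = 7, val('j') = 10
Position k = 2, exponent = n-1-k = 1
B^1 mod M = 11^1 mod 251 = 11
Delta = (10 - 7) * 11 mod 251 = 33
New hash = (163 + 33) mod 251 = 196

Answer: 196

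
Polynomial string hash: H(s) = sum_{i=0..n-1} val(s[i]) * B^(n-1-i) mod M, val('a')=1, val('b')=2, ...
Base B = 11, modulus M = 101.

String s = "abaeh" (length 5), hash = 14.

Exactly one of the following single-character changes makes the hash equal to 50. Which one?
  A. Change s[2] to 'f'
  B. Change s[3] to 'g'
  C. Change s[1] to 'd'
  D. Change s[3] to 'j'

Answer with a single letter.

Option A: s[2]='a'->'f', delta=(6-1)*11^2 mod 101 = 100, hash=14+100 mod 101 = 13
Option B: s[3]='e'->'g', delta=(7-5)*11^1 mod 101 = 22, hash=14+22 mod 101 = 36
Option C: s[1]='b'->'d', delta=(4-2)*11^3 mod 101 = 36, hash=14+36 mod 101 = 50 <-- target
Option D: s[3]='e'->'j', delta=(10-5)*11^1 mod 101 = 55, hash=14+55 mod 101 = 69

Answer: C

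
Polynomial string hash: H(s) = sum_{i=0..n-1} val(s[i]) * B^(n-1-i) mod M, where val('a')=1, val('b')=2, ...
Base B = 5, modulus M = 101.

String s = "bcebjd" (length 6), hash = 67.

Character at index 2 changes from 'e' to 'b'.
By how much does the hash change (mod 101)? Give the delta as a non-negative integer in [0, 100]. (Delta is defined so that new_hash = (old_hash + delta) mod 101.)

Delta formula: (val(new) - val(old)) * B^(n-1-k) mod M
  val('b') - val('e') = 2 - 5 = -3
  B^(n-1-k) = 5^3 mod 101 = 24
  Delta = -3 * 24 mod 101 = 29

Answer: 29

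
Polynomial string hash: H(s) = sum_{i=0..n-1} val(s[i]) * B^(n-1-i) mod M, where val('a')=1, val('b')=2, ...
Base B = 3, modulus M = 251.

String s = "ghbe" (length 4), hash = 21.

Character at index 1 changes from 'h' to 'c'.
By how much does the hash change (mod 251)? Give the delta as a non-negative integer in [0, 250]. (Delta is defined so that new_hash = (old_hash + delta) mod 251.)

Answer: 206

Derivation:
Delta formula: (val(new) - val(old)) * B^(n-1-k) mod M
  val('c') - val('h') = 3 - 8 = -5
  B^(n-1-k) = 3^2 mod 251 = 9
  Delta = -5 * 9 mod 251 = 206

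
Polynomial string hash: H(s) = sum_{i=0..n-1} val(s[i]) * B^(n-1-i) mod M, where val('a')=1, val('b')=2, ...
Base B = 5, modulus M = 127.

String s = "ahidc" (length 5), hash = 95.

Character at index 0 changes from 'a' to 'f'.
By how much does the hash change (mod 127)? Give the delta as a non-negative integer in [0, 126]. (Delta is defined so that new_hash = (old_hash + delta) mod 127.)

Delta formula: (val(new) - val(old)) * B^(n-1-k) mod M
  val('f') - val('a') = 6 - 1 = 5
  B^(n-1-k) = 5^4 mod 127 = 117
  Delta = 5 * 117 mod 127 = 77

Answer: 77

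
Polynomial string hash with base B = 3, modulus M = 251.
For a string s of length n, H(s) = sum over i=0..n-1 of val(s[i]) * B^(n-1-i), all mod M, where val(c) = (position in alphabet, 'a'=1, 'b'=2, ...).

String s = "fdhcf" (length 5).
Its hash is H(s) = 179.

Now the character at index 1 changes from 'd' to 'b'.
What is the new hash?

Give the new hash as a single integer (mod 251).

Answer: 125

Derivation:
val('d') = 4, val('b') = 2
Position k = 1, exponent = n-1-k = 3
B^3 mod M = 3^3 mod 251 = 27
Delta = (2 - 4) * 27 mod 251 = 197
New hash = (179 + 197) mod 251 = 125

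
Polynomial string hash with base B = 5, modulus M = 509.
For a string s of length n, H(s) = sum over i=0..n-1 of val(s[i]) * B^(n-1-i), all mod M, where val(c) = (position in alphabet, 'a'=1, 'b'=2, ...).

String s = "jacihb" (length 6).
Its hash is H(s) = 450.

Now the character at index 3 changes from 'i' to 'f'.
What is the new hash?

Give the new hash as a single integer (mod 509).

val('i') = 9, val('f') = 6
Position k = 3, exponent = n-1-k = 2
B^2 mod M = 5^2 mod 509 = 25
Delta = (6 - 9) * 25 mod 509 = 434
New hash = (450 + 434) mod 509 = 375

Answer: 375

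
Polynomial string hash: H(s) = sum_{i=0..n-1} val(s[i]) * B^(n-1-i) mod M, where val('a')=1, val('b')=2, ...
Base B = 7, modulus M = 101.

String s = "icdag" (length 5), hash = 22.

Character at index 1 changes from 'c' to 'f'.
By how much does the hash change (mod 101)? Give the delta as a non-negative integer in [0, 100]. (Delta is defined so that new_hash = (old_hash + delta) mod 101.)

Delta formula: (val(new) - val(old)) * B^(n-1-k) mod M
  val('f') - val('c') = 6 - 3 = 3
  B^(n-1-k) = 7^3 mod 101 = 40
  Delta = 3 * 40 mod 101 = 19

Answer: 19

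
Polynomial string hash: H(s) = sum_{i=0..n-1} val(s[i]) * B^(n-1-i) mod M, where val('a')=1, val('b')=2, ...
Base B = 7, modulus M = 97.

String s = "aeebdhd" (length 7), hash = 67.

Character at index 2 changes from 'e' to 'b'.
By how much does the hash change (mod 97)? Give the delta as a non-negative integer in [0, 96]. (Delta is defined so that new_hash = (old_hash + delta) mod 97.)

Answer: 72

Derivation:
Delta formula: (val(new) - val(old)) * B^(n-1-k) mod M
  val('b') - val('e') = 2 - 5 = -3
  B^(n-1-k) = 7^4 mod 97 = 73
  Delta = -3 * 73 mod 97 = 72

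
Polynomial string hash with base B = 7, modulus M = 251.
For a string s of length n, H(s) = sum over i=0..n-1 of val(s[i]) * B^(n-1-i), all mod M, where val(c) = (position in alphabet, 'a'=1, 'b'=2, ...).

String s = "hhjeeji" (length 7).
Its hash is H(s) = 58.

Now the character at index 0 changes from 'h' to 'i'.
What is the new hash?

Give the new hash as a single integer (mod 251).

Answer: 239

Derivation:
val('h') = 8, val('i') = 9
Position k = 0, exponent = n-1-k = 6
B^6 mod M = 7^6 mod 251 = 181
Delta = (9 - 8) * 181 mod 251 = 181
New hash = (58 + 181) mod 251 = 239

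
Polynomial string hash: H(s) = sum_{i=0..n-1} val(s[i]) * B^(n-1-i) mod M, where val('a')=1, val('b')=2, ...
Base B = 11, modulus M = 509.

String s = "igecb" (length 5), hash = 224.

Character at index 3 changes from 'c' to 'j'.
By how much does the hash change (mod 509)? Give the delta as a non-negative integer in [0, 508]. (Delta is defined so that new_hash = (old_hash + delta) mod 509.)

Delta formula: (val(new) - val(old)) * B^(n-1-k) mod M
  val('j') - val('c') = 10 - 3 = 7
  B^(n-1-k) = 11^1 mod 509 = 11
  Delta = 7 * 11 mod 509 = 77

Answer: 77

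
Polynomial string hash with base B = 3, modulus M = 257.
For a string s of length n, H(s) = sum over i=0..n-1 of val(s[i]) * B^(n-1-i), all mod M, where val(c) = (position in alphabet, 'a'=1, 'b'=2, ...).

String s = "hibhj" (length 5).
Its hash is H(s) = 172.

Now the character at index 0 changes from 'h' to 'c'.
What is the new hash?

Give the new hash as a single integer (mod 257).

Answer: 24

Derivation:
val('h') = 8, val('c') = 3
Position k = 0, exponent = n-1-k = 4
B^4 mod M = 3^4 mod 257 = 81
Delta = (3 - 8) * 81 mod 257 = 109
New hash = (172 + 109) mod 257 = 24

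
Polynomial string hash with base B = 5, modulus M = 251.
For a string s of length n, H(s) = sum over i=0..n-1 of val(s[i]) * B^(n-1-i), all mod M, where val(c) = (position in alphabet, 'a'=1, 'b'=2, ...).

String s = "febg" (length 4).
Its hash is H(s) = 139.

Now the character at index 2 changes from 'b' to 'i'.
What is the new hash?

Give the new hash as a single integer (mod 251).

Answer: 174

Derivation:
val('b') = 2, val('i') = 9
Position k = 2, exponent = n-1-k = 1
B^1 mod M = 5^1 mod 251 = 5
Delta = (9 - 2) * 5 mod 251 = 35
New hash = (139 + 35) mod 251 = 174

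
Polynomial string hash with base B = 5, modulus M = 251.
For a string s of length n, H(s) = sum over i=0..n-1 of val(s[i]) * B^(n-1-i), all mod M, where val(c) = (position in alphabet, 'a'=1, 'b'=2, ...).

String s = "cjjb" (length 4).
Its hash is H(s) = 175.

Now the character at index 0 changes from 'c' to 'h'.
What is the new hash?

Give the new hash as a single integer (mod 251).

Answer: 47

Derivation:
val('c') = 3, val('h') = 8
Position k = 0, exponent = n-1-k = 3
B^3 mod M = 5^3 mod 251 = 125
Delta = (8 - 3) * 125 mod 251 = 123
New hash = (175 + 123) mod 251 = 47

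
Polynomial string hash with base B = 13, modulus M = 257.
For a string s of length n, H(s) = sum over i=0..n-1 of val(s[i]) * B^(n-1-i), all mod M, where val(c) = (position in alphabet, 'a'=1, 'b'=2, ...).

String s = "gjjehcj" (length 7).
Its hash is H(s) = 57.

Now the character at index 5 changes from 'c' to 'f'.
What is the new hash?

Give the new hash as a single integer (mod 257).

val('c') = 3, val('f') = 6
Position k = 5, exponent = n-1-k = 1
B^1 mod M = 13^1 mod 257 = 13
Delta = (6 - 3) * 13 mod 257 = 39
New hash = (57 + 39) mod 257 = 96

Answer: 96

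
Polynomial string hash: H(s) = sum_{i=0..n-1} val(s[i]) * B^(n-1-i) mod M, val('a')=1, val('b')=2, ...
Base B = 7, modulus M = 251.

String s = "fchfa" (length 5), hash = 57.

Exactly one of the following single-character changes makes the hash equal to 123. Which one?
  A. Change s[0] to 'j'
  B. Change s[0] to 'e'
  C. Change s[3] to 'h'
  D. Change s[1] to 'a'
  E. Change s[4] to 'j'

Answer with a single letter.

Option A: s[0]='f'->'j', delta=(10-6)*7^4 mod 251 = 66, hash=57+66 mod 251 = 123 <-- target
Option B: s[0]='f'->'e', delta=(5-6)*7^4 mod 251 = 109, hash=57+109 mod 251 = 166
Option C: s[3]='f'->'h', delta=(8-6)*7^1 mod 251 = 14, hash=57+14 mod 251 = 71
Option D: s[1]='c'->'a', delta=(1-3)*7^3 mod 251 = 67, hash=57+67 mod 251 = 124
Option E: s[4]='a'->'j', delta=(10-1)*7^0 mod 251 = 9, hash=57+9 mod 251 = 66

Answer: A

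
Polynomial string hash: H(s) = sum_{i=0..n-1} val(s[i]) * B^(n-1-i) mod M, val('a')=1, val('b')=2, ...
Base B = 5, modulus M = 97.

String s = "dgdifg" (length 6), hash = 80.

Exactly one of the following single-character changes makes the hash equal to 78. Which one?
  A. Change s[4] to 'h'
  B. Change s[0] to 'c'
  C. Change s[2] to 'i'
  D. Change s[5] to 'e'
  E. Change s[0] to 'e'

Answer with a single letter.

Option A: s[4]='f'->'h', delta=(8-6)*5^1 mod 97 = 10, hash=80+10 mod 97 = 90
Option B: s[0]='d'->'c', delta=(3-4)*5^5 mod 97 = 76, hash=80+76 mod 97 = 59
Option C: s[2]='d'->'i', delta=(9-4)*5^3 mod 97 = 43, hash=80+43 mod 97 = 26
Option D: s[5]='g'->'e', delta=(5-7)*5^0 mod 97 = 95, hash=80+95 mod 97 = 78 <-- target
Option E: s[0]='d'->'e', delta=(5-4)*5^5 mod 97 = 21, hash=80+21 mod 97 = 4

Answer: D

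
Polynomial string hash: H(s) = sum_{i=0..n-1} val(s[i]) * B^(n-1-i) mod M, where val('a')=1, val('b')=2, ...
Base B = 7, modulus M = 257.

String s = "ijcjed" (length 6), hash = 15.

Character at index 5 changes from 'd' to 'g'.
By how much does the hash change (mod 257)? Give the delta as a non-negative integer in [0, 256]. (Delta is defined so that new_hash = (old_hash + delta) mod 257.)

Delta formula: (val(new) - val(old)) * B^(n-1-k) mod M
  val('g') - val('d') = 7 - 4 = 3
  B^(n-1-k) = 7^0 mod 257 = 1
  Delta = 3 * 1 mod 257 = 3

Answer: 3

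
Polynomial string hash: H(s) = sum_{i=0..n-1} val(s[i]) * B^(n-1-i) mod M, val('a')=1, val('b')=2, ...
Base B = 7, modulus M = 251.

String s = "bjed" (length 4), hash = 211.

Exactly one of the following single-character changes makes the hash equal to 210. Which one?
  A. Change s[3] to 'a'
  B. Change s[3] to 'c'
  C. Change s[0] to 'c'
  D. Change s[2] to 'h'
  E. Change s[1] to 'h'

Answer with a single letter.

Option A: s[3]='d'->'a', delta=(1-4)*7^0 mod 251 = 248, hash=211+248 mod 251 = 208
Option B: s[3]='d'->'c', delta=(3-4)*7^0 mod 251 = 250, hash=211+250 mod 251 = 210 <-- target
Option C: s[0]='b'->'c', delta=(3-2)*7^3 mod 251 = 92, hash=211+92 mod 251 = 52
Option D: s[2]='e'->'h', delta=(8-5)*7^1 mod 251 = 21, hash=211+21 mod 251 = 232
Option E: s[1]='j'->'h', delta=(8-10)*7^2 mod 251 = 153, hash=211+153 mod 251 = 113

Answer: B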